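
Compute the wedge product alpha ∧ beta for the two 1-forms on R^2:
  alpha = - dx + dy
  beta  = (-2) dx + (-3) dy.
alpha ∧ beta = (5) dx ∧ dy

Distribute the wedge, using dx_i ∧ dx_j = -dx_j ∧ dx_i and dx_i ∧ dx_i = 0. For each pair (i, j) with i < j, the coefficient of dx_i ∧ dx_j in alpha ∧ beta is (alpha_i * beta_j - alpha_j * beta_i). Collecting: alpha ∧ beta = (5) dx ∧ dy.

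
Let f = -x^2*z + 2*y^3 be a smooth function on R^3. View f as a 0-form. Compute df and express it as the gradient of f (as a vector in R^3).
df = (-2*x*z) dx + (6*y^2) dy + (-x^2) dz; grad f = (-2*x*z, 6*y^2, -x^2)

For a 0-form f, d f = (∂f/∂x) dx + (∂f/∂y) dy + (∂f/∂z) dz. The components of the vector representation are exactly the entries of grad f in Cartesian coordinates:
  ∂f/∂x = -2*x*z
  ∂f/∂y = 6*y^2
  ∂f/∂z = -x^2.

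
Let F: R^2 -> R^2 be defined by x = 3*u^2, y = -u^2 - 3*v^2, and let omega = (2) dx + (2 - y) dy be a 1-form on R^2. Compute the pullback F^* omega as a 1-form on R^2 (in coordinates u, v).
F^* omega = (2*u*(-u^2 - 3*v^2 + 4)) du + (6*v*(-u^2 - 3*v^2 - 2)) dv

Using F^*(f dg) = (f ∘ F) d(g ∘ F), substitute each coordinate x_i by F_i(u, v) in f_i, and replace dx_i by d F_i = (∂F_i/∂u) du + (∂F_i/∂v) dv.
  For the x component: f_1(F) = 2; d F_1 = (6*u) du + (0) dv
  For the y component: f_2(F) = u^2 + 3*v^2 + 2; d F_2 = (-2*u) du + (-6*v) dv
Combining and collecting du, dv coefficients:
  coeff of du: 2*u*(-u^2 - 3*v^2 + 4)
  coeff of dv: 6*v*(-u^2 - 3*v^2 - 2)
F^* omega = (2*u*(-u^2 - 3*v^2 + 4)) du + (6*v*(-u^2 - 3*v^2 - 2)) dv.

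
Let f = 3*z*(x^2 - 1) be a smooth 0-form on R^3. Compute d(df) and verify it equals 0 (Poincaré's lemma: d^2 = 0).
d(df) = 0

Step 1: df = sum_i (∂f/∂x_i) dx_i = (6*x*z) dx + (0) dy + (3*x^2 - 3) dz.
Step 2: Apply d again. Using the 1-form formula, the coefficient of dx ∧ dy in d(df) is ∂^2 f/∂x ∂y - ∂^2 f/∂y ∂x = (0) - (0) = 0 (equality of mixed partials for smooth f).
Similarly for dx ∧ dz and dy ∧ dz — all coefficients vanish. So d(df) = 0.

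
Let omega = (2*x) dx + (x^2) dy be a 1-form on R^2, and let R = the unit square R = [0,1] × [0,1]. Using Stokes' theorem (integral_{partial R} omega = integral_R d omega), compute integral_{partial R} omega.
integral_(partial R) omega = 1

Stokes: integral_partial_R omega = integral_R d omega with d omega = (∂Q/∂x - ∂P/∂y) dx ∧ dy.
  ∂Q/∂x = 2*x
  ∂P/∂y = 0
  integrand = ∂Q/∂x - ∂P/∂y = 2*x.
Integrating over R: integral_0^1 integral_0^1 (2*x) dx dy = 1.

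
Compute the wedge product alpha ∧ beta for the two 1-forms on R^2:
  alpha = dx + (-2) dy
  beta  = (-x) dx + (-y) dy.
alpha ∧ beta = (-2*x - y) dx ∧ dy

Distribute the wedge, using dx_i ∧ dx_j = -dx_j ∧ dx_i and dx_i ∧ dx_i = 0. For each pair (i, j) with i < j, the coefficient of dx_i ∧ dx_j in alpha ∧ beta is (alpha_i * beta_j - alpha_j * beta_i). Collecting: alpha ∧ beta = (-2*x - y) dx ∧ dy.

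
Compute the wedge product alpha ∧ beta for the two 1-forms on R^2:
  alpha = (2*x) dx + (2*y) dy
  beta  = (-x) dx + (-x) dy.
alpha ∧ beta = (2*x*(-x + y)) dx ∧ dy

Distribute the wedge, using dx_i ∧ dx_j = -dx_j ∧ dx_i and dx_i ∧ dx_i = 0. For each pair (i, j) with i < j, the coefficient of dx_i ∧ dx_j in alpha ∧ beta is (alpha_i * beta_j - alpha_j * beta_i). Collecting: alpha ∧ beta = (2*x*(-x + y)) dx ∧ dy.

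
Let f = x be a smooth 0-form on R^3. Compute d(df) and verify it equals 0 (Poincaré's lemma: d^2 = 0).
d(df) = 0

Step 1: df = sum_i (∂f/∂x_i) dx_i = (1) dx + (0) dy + (0) dz.
Step 2: Apply d again. Using the 1-form formula, the coefficient of dx ∧ dy in d(df) is ∂^2 f/∂x ∂y - ∂^2 f/∂y ∂x = (0) - (0) = 0 (equality of mixed partials for smooth f).
Similarly for dx ∧ dz and dy ∧ dz — all coefficients vanish. So d(df) = 0.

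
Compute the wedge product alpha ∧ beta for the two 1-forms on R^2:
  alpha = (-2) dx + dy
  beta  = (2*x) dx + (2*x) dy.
alpha ∧ beta = (-6*x) dx ∧ dy

Distribute the wedge, using dx_i ∧ dx_j = -dx_j ∧ dx_i and dx_i ∧ dx_i = 0. For each pair (i, j) with i < j, the coefficient of dx_i ∧ dx_j in alpha ∧ beta is (alpha_i * beta_j - alpha_j * beta_i). Collecting: alpha ∧ beta = (-6*x) dx ∧ dy.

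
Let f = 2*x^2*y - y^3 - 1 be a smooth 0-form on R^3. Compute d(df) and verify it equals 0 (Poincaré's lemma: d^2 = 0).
d(df) = 0

Step 1: df = sum_i (∂f/∂x_i) dx_i = (4*x*y) dx + (2*x^2 - 3*y^2) dy + (0) dz.
Step 2: Apply d again. Using the 1-form formula, the coefficient of dx ∧ dy in d(df) is ∂^2 f/∂x ∂y - ∂^2 f/∂y ∂x = (4*x) - (4*x) = 0 (equality of mixed partials for smooth f).
Similarly for dx ∧ dz and dy ∧ dz — all coefficients vanish. So d(df) = 0.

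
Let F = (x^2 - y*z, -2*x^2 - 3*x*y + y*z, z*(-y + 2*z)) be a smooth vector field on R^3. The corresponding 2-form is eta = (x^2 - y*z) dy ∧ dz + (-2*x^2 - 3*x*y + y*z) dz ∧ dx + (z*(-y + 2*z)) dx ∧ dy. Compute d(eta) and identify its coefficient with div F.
d(eta) = (-x - y + 5*z) dx ∧ dy ∧ dz; div F = -x - y + 5*z

For a 2-form in R^3 of the form above, applying d gives a 3-form with coefficient ∂P/∂x + ∂Q/∂y + ∂R/∂z:
  ∂P/∂x = 2*x
  ∂Q/∂y = -3*x + z
  ∂R/∂z = -y + 4*z
Sum = -x - y + 5*z, which is exactly div F.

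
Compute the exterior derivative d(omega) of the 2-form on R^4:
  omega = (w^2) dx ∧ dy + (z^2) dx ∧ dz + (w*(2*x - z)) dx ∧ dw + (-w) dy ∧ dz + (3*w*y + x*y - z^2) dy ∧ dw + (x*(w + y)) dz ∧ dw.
d(omega) = (2*w + y) dx ∧ dy ∧ dw + (2*w + y) dx ∧ dz ∧ dw + (x + 2*z - 1) dy ∧ dz ∧ dw

For a 2-form omega = sum_{i<j} g_{ij} dx_i ∧ dx_j, the exterior derivative is
  d(omega) = sum_{i<j} d(g_{ij}) ∧ dx_i ∧ dx_j = sum_{i<j, k} (∂g_{ij}/∂x_k) dx_k ∧ dx_i ∧ dx_j.
Expand each term, using dx_k ∧ dx_i ∧ dx_j = sgn(permutation) dx_{(a)} ∧ dx_{(b)} ∧ dx_{(c)} with (a < b < c) sorted:
  d(w^2) includes (∂/∂w)(w^2) dw = (2*w) dw, which multiplied by dx ∧ dy gives (2*w) dx ∧ dy ∧ dw
  d(w*(2*x - z)) includes (∂/∂z)(w*(2*x - z)) dz = (-w) dz, which multiplied by dx ∧ dw gives (w) dx ∧ dz ∧ dw
  d(-w) includes (∂/∂w)(-w) dw = (-1) dw, which multiplied by dy ∧ dz gives (-1) dy ∧ dz ∧ dw
  d(3*w*y + x*y - z^2) includes (∂/∂x)(3*w*y + x*y - z^2) dx = (y) dx, which multiplied by dy ∧ dw gives (y) dx ∧ dy ∧ dw
  d(3*w*y + x*y - z^2) includes (∂/∂z)(3*w*y + x*y - z^2) dz = (-2*z) dz, which multiplied by dy ∧ dw gives (2*z) dy ∧ dz ∧ dw
  d(x*(w + y)) includes (∂/∂x)(x*(w + y)) dx = (w + y) dx, which multiplied by dz ∧ dw gives (w + y) dx ∧ dz ∧ dw
  d(x*(w + y)) includes (∂/∂y)(x*(w + y)) dy = (x) dy, which multiplied by dz ∧ dw gives (x) dy ∧ dz ∧ dw
Collecting like 3-forms: d(omega) = (2*w + y) dx ∧ dy ∧ dw + (2*w + y) dx ∧ dz ∧ dw + (x + 2*z - 1) dy ∧ dz ∧ dw.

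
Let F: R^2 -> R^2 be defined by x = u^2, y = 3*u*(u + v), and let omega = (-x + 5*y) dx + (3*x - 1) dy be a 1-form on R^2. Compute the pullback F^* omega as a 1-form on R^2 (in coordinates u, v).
F^* omega = (46*u^3 + 39*u^2*v - 6*u - 3*v) du + (9*u^3 - 3*u) dv

Using F^*(f dg) = (f ∘ F) d(g ∘ F), substitute each coordinate x_i by F_i(u, v) in f_i, and replace dx_i by d F_i = (∂F_i/∂u) du + (∂F_i/∂v) dv.
  For the x component: f_1(F) = u*(14*u + 15*v); d F_1 = (2*u) du + (0) dv
  For the y component: f_2(F) = 3*u^2 - 1; d F_2 = (6*u + 3*v) du + (3*u) dv
Combining and collecting du, dv coefficients:
  coeff of du: 46*u^3 + 39*u^2*v - 6*u - 3*v
  coeff of dv: 9*u^3 - 3*u
F^* omega = (46*u^3 + 39*u^2*v - 6*u - 3*v) du + (9*u^3 - 3*u) dv.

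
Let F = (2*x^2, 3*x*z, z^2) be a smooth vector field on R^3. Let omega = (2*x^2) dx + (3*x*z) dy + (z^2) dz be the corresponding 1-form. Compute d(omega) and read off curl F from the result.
d(omega) = (-3*x) dy ∧ dz + (0) dz ∧ dx + (3*z) dx ∧ dy; curl F = (-3*x, 0, 3*z)

d omega = sum_{i<j} (∂f_j/∂x_i - ∂f_i/∂x_j) dx_i ∧ dx_j. Under the identification (dy ∧ dz, dz ∧ dx, dx ∧ dy) ↔ (e_x, e_y, e_z), the coefficients are exactly the components of curl F. Compute:
  ∂R/∂y - ∂Q/∂z = (0) - (3*x) = -3*x
  ∂P/∂z - ∂R/∂x = (0) - (0) = 0
  ∂Q/∂x - ∂P/∂y = (3*z) - (0) = 3*z.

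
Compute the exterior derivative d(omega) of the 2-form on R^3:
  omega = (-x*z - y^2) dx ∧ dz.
d(omega) = (2*y) dx ∧ dy ∧ dz

For a 2-form omega = sum_{i<j} g_{ij} dx_i ∧ dx_j, the exterior derivative is
  d(omega) = sum_{i<j} d(g_{ij}) ∧ dx_i ∧ dx_j = sum_{i<j, k} (∂g_{ij}/∂x_k) dx_k ∧ dx_i ∧ dx_j.
Expand each term, using dx_k ∧ dx_i ∧ dx_j = sgn(permutation) dx_{(a)} ∧ dx_{(b)} ∧ dx_{(c)} with (a < b < c) sorted:
  d(-x*z - y^2) includes (∂/∂y)(-x*z - y^2) dy = (-2*y) dy, which multiplied by dx ∧ dz gives (2*y) dx ∧ dy ∧ dz
Collecting like 3-forms: d(omega) = (2*y) dx ∧ dy ∧ dz.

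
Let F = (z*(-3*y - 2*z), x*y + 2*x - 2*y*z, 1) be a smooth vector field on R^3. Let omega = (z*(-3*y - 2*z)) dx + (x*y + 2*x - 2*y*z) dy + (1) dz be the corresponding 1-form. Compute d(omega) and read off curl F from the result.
d(omega) = (2*y) dy ∧ dz + (-3*y - 4*z) dz ∧ dx + (y + 3*z + 2) dx ∧ dy; curl F = (2*y, -3*y - 4*z, y + 3*z + 2)

d omega = sum_{i<j} (∂f_j/∂x_i - ∂f_i/∂x_j) dx_i ∧ dx_j. Under the identification (dy ∧ dz, dz ∧ dx, dx ∧ dy) ↔ (e_x, e_y, e_z), the coefficients are exactly the components of curl F. Compute:
  ∂R/∂y - ∂Q/∂z = (0) - (-2*y) = 2*y
  ∂P/∂z - ∂R/∂x = (-3*y - 4*z) - (0) = -3*y - 4*z
  ∂Q/∂x - ∂P/∂y = (y + 2) - (-3*z) = y + 3*z + 2.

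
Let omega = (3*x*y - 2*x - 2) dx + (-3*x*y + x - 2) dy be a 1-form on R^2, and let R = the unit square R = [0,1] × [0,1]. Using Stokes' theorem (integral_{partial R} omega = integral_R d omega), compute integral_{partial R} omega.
integral_(partial R) omega = -2

Stokes: integral_partial_R omega = integral_R d omega with d omega = (∂Q/∂x - ∂P/∂y) dx ∧ dy.
  ∂Q/∂x = 1 - 3*y
  ∂P/∂y = 3*x
  integrand = ∂Q/∂x - ∂P/∂y = -3*x - 3*y + 1.
Integrating over R: integral_0^1 integral_0^1 (-3*x - 3*y + 1) dx dy = -2.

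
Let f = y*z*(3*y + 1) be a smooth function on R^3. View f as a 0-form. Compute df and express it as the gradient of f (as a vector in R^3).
df = (0) dx + (z*(6*y + 1)) dy + (y*(3*y + 1)) dz; grad f = (0, z*(6*y + 1), y*(3*y + 1))

For a 0-form f, d f = (∂f/∂x) dx + (∂f/∂y) dy + (∂f/∂z) dz. The components of the vector representation are exactly the entries of grad f in Cartesian coordinates:
  ∂f/∂x = 0
  ∂f/∂y = z*(6*y + 1)
  ∂f/∂z = y*(3*y + 1).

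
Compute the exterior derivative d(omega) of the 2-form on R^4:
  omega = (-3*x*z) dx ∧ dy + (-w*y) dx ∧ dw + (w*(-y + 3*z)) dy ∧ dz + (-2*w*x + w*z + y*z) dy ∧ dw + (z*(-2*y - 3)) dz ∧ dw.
d(omega) = (-3*x) dx ∧ dy ∧ dz + (-w) dx ∧ dy ∧ dw + (-w - 2*y + z) dy ∧ dz ∧ dw

For a 2-form omega = sum_{i<j} g_{ij} dx_i ∧ dx_j, the exterior derivative is
  d(omega) = sum_{i<j} d(g_{ij}) ∧ dx_i ∧ dx_j = sum_{i<j, k} (∂g_{ij}/∂x_k) dx_k ∧ dx_i ∧ dx_j.
Expand each term, using dx_k ∧ dx_i ∧ dx_j = sgn(permutation) dx_{(a)} ∧ dx_{(b)} ∧ dx_{(c)} with (a < b < c) sorted:
  d(-3*x*z) includes (∂/∂z)(-3*x*z) dz = (-3*x) dz, which multiplied by dx ∧ dy gives (-3*x) dx ∧ dy ∧ dz
  d(-w*y) includes (∂/∂y)(-w*y) dy = (-w) dy, which multiplied by dx ∧ dw gives (w) dx ∧ dy ∧ dw
  d(w*(-y + 3*z)) includes (∂/∂w)(w*(-y + 3*z)) dw = (-y + 3*z) dw, which multiplied by dy ∧ dz gives (-y + 3*z) dy ∧ dz ∧ dw
  d(-2*w*x + w*z + y*z) includes (∂/∂x)(-2*w*x + w*z + y*z) dx = (-2*w) dx, which multiplied by dy ∧ dw gives (-2*w) dx ∧ dy ∧ dw
  d(-2*w*x + w*z + y*z) includes (∂/∂z)(-2*w*x + w*z + y*z) dz = (w + y) dz, which multiplied by dy ∧ dw gives (-w - y) dy ∧ dz ∧ dw
  d(z*(-2*y - 3)) includes (∂/∂y)(z*(-2*y - 3)) dy = (-2*z) dy, which multiplied by dz ∧ dw gives (-2*z) dy ∧ dz ∧ dw
Collecting like 3-forms: d(omega) = (-3*x) dx ∧ dy ∧ dz + (-w) dx ∧ dy ∧ dw + (-w - 2*y + z) dy ∧ dz ∧ dw.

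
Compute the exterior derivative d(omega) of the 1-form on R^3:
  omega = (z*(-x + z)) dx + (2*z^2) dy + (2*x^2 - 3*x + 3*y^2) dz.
d(omega) = (5*x - 2*z - 3) dx ∧ dz + (6*y - 4*z) dy ∧ dz

For a 1-form omega = sum_i f_i dx_i, the exterior derivative is
  d(omega) = sum_{i < j} (∂f_j/∂x_i - ∂f_i/∂x_j) dx_i ∧ dx_j.
  coefficient of dx ∧ dz: ∂f_3/∂x - ∂f_1/∂z = ∂(2*x^2 - 3*x + 3*y^2)/∂x - ∂(z*(-x + z))/∂z = 5*x - 2*z - 3
  coefficient of dy ∧ dz: ∂f_3/∂y - ∂f_2/∂z = ∂(2*x^2 - 3*x + 3*y^2)/∂y - ∂(2*z^2)/∂z = 6*y - 4*z
Assembling: d(omega) = (5*x - 2*z - 3) dx ∧ dz + (6*y - 4*z) dy ∧ dz.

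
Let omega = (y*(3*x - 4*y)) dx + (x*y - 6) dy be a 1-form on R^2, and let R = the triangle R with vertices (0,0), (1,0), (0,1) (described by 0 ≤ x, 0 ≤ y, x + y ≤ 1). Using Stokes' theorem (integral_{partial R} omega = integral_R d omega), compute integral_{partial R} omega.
integral_(partial R) omega = 1

Stokes: integral_partial_R omega = integral_R d omega with d omega = (∂Q/∂x - ∂P/∂y) dx ∧ dy.
  ∂Q/∂x = y
  ∂P/∂y = 3*x - 8*y
  integrand = ∂Q/∂x - ∂P/∂y = -3*x + 9*y.
Integrating over R: integral_0^1 integral_0^{1-x} (-3*x + 9*y) dy dx = 1.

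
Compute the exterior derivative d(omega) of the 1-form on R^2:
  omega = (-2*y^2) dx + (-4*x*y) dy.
d(omega) = 0

For a 1-form omega = sum_i f_i dx_i, the exterior derivative is
  d(omega) = sum_{i < j} (∂f_j/∂x_i - ∂f_i/∂x_j) dx_i ∧ dx_j.

Assembling: d(omega) = 0.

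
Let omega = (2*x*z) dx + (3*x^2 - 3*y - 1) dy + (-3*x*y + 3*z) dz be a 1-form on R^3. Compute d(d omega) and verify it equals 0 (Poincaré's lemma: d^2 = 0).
d(d omega) = 0

Step 1: d omega = sum_{i<j} (∂f_j/∂x_i - ∂f_i/∂x_j) dx_i ∧ dx_j:
  coeff of dx ∧ dy: 6*x
  coeff of dx ∧ dz: -2*x - 3*y
  coeff of dy ∧ dz: -3*x
Step 2: Apply d again to each 2-form coefficient. The only possible 3-form in R^3 is dx ∧ dy ∧ dz, with coefficient
  ∂(coeff of dy∧dz)/∂x - ∂(coeff of dx∧dz)/∂y + ∂(coeff of dx∧dy)/∂z
  = ∂/∂x (-3*x) - ∂/∂y (-2*x - 3*y) + ∂/∂z (6*x).
Each of these terms simplifies to sums of mixed partials that cancel in pairs. The result is 0 (by equality of mixed partials for smooth functions — Schwarz / Clairaut).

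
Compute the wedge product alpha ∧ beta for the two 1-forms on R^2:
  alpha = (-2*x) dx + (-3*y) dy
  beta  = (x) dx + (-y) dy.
alpha ∧ beta = (5*x*y) dx ∧ dy

Distribute the wedge, using dx_i ∧ dx_j = -dx_j ∧ dx_i and dx_i ∧ dx_i = 0. For each pair (i, j) with i < j, the coefficient of dx_i ∧ dx_j in alpha ∧ beta is (alpha_i * beta_j - alpha_j * beta_i). Collecting: alpha ∧ beta = (5*x*y) dx ∧ dy.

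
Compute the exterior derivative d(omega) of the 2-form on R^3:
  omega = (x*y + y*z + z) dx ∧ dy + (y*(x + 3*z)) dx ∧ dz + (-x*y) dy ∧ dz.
d(omega) = (-x - 3*z + 1) dx ∧ dy ∧ dz

For a 2-form omega = sum_{i<j} g_{ij} dx_i ∧ dx_j, the exterior derivative is
  d(omega) = sum_{i<j} d(g_{ij}) ∧ dx_i ∧ dx_j = sum_{i<j, k} (∂g_{ij}/∂x_k) dx_k ∧ dx_i ∧ dx_j.
Expand each term, using dx_k ∧ dx_i ∧ dx_j = sgn(permutation) dx_{(a)} ∧ dx_{(b)} ∧ dx_{(c)} with (a < b < c) sorted:
  d(x*y + y*z + z) includes (∂/∂z)(x*y + y*z + z) dz = (y + 1) dz, which multiplied by dx ∧ dy gives (y + 1) dx ∧ dy ∧ dz
  d(y*(x + 3*z)) includes (∂/∂y)(y*(x + 3*z)) dy = (x + 3*z) dy, which multiplied by dx ∧ dz gives (-x - 3*z) dx ∧ dy ∧ dz
  d(-x*y) includes (∂/∂x)(-x*y) dx = (-y) dx, which multiplied by dy ∧ dz gives (-y) dx ∧ dy ∧ dz
Collecting like 3-forms: d(omega) = (-x - 3*z + 1) dx ∧ dy ∧ dz.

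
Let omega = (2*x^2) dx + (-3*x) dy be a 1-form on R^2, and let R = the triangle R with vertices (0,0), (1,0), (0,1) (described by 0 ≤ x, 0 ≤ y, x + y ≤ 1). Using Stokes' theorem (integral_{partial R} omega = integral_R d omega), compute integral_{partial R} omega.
integral_(partial R) omega = -3/2

Stokes: integral_partial_R omega = integral_R d omega with d omega = (∂Q/∂x - ∂P/∂y) dx ∧ dy.
  ∂Q/∂x = -3
  ∂P/∂y = 0
  integrand = ∂Q/∂x - ∂P/∂y = -3.
Integrating over R: integral_0^1 integral_0^{1-x} (-3) dy dx = -3/2.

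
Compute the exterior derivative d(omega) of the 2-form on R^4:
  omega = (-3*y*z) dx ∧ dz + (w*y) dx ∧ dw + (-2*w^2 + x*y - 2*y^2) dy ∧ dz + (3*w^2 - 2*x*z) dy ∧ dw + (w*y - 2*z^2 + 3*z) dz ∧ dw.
d(omega) = (y + 3*z) dx ∧ dy ∧ dz + (-w - 2*z) dx ∧ dy ∧ dw + (-3*w + 2*x) dy ∧ dz ∧ dw

For a 2-form omega = sum_{i<j} g_{ij} dx_i ∧ dx_j, the exterior derivative is
  d(omega) = sum_{i<j} d(g_{ij}) ∧ dx_i ∧ dx_j = sum_{i<j, k} (∂g_{ij}/∂x_k) dx_k ∧ dx_i ∧ dx_j.
Expand each term, using dx_k ∧ dx_i ∧ dx_j = sgn(permutation) dx_{(a)} ∧ dx_{(b)} ∧ dx_{(c)} with (a < b < c) sorted:
  d(-3*y*z) includes (∂/∂y)(-3*y*z) dy = (-3*z) dy, which multiplied by dx ∧ dz gives (3*z) dx ∧ dy ∧ dz
  d(w*y) includes (∂/∂y)(w*y) dy = (w) dy, which multiplied by dx ∧ dw gives (-w) dx ∧ dy ∧ dw
  d(-2*w^2 + x*y - 2*y^2) includes (∂/∂x)(-2*w^2 + x*y - 2*y^2) dx = (y) dx, which multiplied by dy ∧ dz gives (y) dx ∧ dy ∧ dz
  d(-2*w^2 + x*y - 2*y^2) includes (∂/∂w)(-2*w^2 + x*y - 2*y^2) dw = (-4*w) dw, which multiplied by dy ∧ dz gives (-4*w) dy ∧ dz ∧ dw
  d(3*w^2 - 2*x*z) includes (∂/∂x)(3*w^2 - 2*x*z) dx = (-2*z) dx, which multiplied by dy ∧ dw gives (-2*z) dx ∧ dy ∧ dw
  d(3*w^2 - 2*x*z) includes (∂/∂z)(3*w^2 - 2*x*z) dz = (-2*x) dz, which multiplied by dy ∧ dw gives (2*x) dy ∧ dz ∧ dw
  d(w*y - 2*z^2 + 3*z) includes (∂/∂y)(w*y - 2*z^2 + 3*z) dy = (w) dy, which multiplied by dz ∧ dw gives (w) dy ∧ dz ∧ dw
Collecting like 3-forms: d(omega) = (y + 3*z) dx ∧ dy ∧ dz + (-w - 2*z) dx ∧ dy ∧ dw + (-3*w + 2*x) dy ∧ dz ∧ dw.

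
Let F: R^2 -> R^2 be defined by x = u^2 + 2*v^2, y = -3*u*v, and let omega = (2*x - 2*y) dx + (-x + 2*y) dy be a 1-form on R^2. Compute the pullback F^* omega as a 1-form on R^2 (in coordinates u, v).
F^* omega = (4*u^3 + 15*u^2*v + 26*u*v^2 + 6*v^3) du + (3*u^3 + 26*u^2*v + 30*u*v^2 + 16*v^3) dv

Using F^*(f dg) = (f ∘ F) d(g ∘ F), substitute each coordinate x_i by F_i(u, v) in f_i, and replace dx_i by d F_i = (∂F_i/∂u) du + (∂F_i/∂v) dv.
  For the x component: f_1(F) = 2*u^2 + 6*u*v + 4*v^2; d F_1 = (2*u) du + (4*v) dv
  For the y component: f_2(F) = -u^2 - 6*u*v - 2*v^2; d F_2 = (-3*v) du + (-3*u) dv
Combining and collecting du, dv coefficients:
  coeff of du: 4*u^3 + 15*u^2*v + 26*u*v^2 + 6*v^3
  coeff of dv: 3*u^3 + 26*u^2*v + 30*u*v^2 + 16*v^3
F^* omega = (4*u^3 + 15*u^2*v + 26*u*v^2 + 6*v^3) du + (3*u^3 + 26*u^2*v + 30*u*v^2 + 16*v^3) dv.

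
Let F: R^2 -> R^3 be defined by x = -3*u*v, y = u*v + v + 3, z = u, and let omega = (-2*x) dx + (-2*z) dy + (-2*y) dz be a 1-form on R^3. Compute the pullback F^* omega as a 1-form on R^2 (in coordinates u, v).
F^* omega = (-18*u*v^2 - 4*u*v - 2*v - 6) du + (2*u*(-9*u*v - u - 1)) dv

Using F^*(f dg) = (f ∘ F) d(g ∘ F), substitute each coordinate x_i by F_i(u, v) in f_i, and replace dx_i by d F_i = (∂F_i/∂u) du + (∂F_i/∂v) dv.
  For the x component: f_1(F) = 6*u*v; d F_1 = (-3*v) du + (-3*u) dv
  For the y component: f_2(F) = -2*u; d F_2 = (v) du + (u + 1) dv
  For the z component: f_3(F) = -2*u*v - 2*v - 6; d F_3 = (1) du + (0) dv
Combining and collecting du, dv coefficients:
  coeff of du: -18*u*v^2 - 4*u*v - 2*v - 6
  coeff of dv: 2*u*(-9*u*v - u - 1)
F^* omega = (-18*u*v^2 - 4*u*v - 2*v - 6) du + (2*u*(-9*u*v - u - 1)) dv.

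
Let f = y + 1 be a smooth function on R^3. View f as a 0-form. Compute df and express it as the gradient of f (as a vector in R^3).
df = (0) dx + (1) dy + (0) dz; grad f = (0, 1, 0)

For a 0-form f, d f = (∂f/∂x) dx + (∂f/∂y) dy + (∂f/∂z) dz. The components of the vector representation are exactly the entries of grad f in Cartesian coordinates:
  ∂f/∂x = 0
  ∂f/∂y = 1
  ∂f/∂z = 0.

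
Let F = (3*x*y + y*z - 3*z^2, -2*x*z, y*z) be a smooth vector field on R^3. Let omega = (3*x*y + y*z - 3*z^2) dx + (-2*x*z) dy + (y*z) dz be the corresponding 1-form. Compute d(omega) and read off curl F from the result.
d(omega) = (2*x + z) dy ∧ dz + (y - 6*z) dz ∧ dx + (-3*x - 3*z) dx ∧ dy; curl F = (2*x + z, y - 6*z, -3*x - 3*z)

d omega = sum_{i<j} (∂f_j/∂x_i - ∂f_i/∂x_j) dx_i ∧ dx_j. Under the identification (dy ∧ dz, dz ∧ dx, dx ∧ dy) ↔ (e_x, e_y, e_z), the coefficients are exactly the components of curl F. Compute:
  ∂R/∂y - ∂Q/∂z = (z) - (-2*x) = 2*x + z
  ∂P/∂z - ∂R/∂x = (y - 6*z) - (0) = y - 6*z
  ∂Q/∂x - ∂P/∂y = (-2*z) - (3*x + z) = -3*x - 3*z.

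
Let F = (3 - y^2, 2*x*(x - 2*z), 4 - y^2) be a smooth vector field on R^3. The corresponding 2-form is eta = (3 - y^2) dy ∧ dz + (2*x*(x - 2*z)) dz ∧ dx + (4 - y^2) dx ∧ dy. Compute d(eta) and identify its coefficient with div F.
d(eta) = (0) dx ∧ dy ∧ dz; div F = 0

For a 2-form in R^3 of the form above, applying d gives a 3-form with coefficient ∂P/∂x + ∂Q/∂y + ∂R/∂z:
  ∂P/∂x = 0
  ∂Q/∂y = 0
  ∂R/∂z = 0
Sum = 0, which is exactly div F.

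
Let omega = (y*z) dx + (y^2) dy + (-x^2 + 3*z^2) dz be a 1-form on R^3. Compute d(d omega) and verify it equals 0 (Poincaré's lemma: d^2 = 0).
d(d omega) = 0

Step 1: d omega = sum_{i<j} (∂f_j/∂x_i - ∂f_i/∂x_j) dx_i ∧ dx_j:
  coeff of dx ∧ dy: -z
  coeff of dx ∧ dz: -2*x - y
  coeff of dy ∧ dz: 0
Step 2: Apply d again to each 2-form coefficient. The only possible 3-form in R^3 is dx ∧ dy ∧ dz, with coefficient
  ∂(coeff of dy∧dz)/∂x - ∂(coeff of dx∧dz)/∂y + ∂(coeff of dx∧dy)/∂z
  = ∂/∂x (0) - ∂/∂y (-2*x - y) + ∂/∂z (-z).
Each of these terms simplifies to sums of mixed partials that cancel in pairs. The result is 0 (by equality of mixed partials for smooth functions — Schwarz / Clairaut).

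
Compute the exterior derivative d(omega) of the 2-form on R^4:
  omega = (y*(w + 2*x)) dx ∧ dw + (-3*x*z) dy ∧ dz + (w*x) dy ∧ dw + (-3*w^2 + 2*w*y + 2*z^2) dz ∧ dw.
d(omega) = (-2*x) dx ∧ dy ∧ dw + (-3*z) dx ∧ dy ∧ dz + (2*w) dy ∧ dz ∧ dw

For a 2-form omega = sum_{i<j} g_{ij} dx_i ∧ dx_j, the exterior derivative is
  d(omega) = sum_{i<j} d(g_{ij}) ∧ dx_i ∧ dx_j = sum_{i<j, k} (∂g_{ij}/∂x_k) dx_k ∧ dx_i ∧ dx_j.
Expand each term, using dx_k ∧ dx_i ∧ dx_j = sgn(permutation) dx_{(a)} ∧ dx_{(b)} ∧ dx_{(c)} with (a < b < c) sorted:
  d(y*(w + 2*x)) includes (∂/∂y)(y*(w + 2*x)) dy = (w + 2*x) dy, which multiplied by dx ∧ dw gives (-w - 2*x) dx ∧ dy ∧ dw
  d(-3*x*z) includes (∂/∂x)(-3*x*z) dx = (-3*z) dx, which multiplied by dy ∧ dz gives (-3*z) dx ∧ dy ∧ dz
  d(w*x) includes (∂/∂x)(w*x) dx = (w) dx, which multiplied by dy ∧ dw gives (w) dx ∧ dy ∧ dw
  d(-3*w^2 + 2*w*y + 2*z^2) includes (∂/∂y)(-3*w^2 + 2*w*y + 2*z^2) dy = (2*w) dy, which multiplied by dz ∧ dw gives (2*w) dy ∧ dz ∧ dw
Collecting like 3-forms: d(omega) = (-2*x) dx ∧ dy ∧ dw + (-3*z) dx ∧ dy ∧ dz + (2*w) dy ∧ dz ∧ dw.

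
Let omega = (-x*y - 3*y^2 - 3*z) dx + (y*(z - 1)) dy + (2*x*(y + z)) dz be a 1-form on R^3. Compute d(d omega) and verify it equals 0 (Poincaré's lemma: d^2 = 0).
d(d omega) = 0

Step 1: d omega = sum_{i<j} (∂f_j/∂x_i - ∂f_i/∂x_j) dx_i ∧ dx_j:
  coeff of dx ∧ dy: x + 6*y
  coeff of dx ∧ dz: 2*y + 2*z + 3
  coeff of dy ∧ dz: 2*x - y
Step 2: Apply d again to each 2-form coefficient. The only possible 3-form in R^3 is dx ∧ dy ∧ dz, with coefficient
  ∂(coeff of dy∧dz)/∂x - ∂(coeff of dx∧dz)/∂y + ∂(coeff of dx∧dy)/∂z
  = ∂/∂x (2*x - y) - ∂/∂y (2*y + 2*z + 3) + ∂/∂z (x + 6*y).
Each of these terms simplifies to sums of mixed partials that cancel in pairs. The result is 0 (by equality of mixed partials for smooth functions — Schwarz / Clairaut).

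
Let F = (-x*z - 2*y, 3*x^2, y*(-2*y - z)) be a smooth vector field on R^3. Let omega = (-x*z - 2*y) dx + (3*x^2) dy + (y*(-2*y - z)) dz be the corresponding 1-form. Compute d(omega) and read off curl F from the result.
d(omega) = (-4*y - z) dy ∧ dz + (-x) dz ∧ dx + (6*x + 2) dx ∧ dy; curl F = (-4*y - z, -x, 6*x + 2)

d omega = sum_{i<j} (∂f_j/∂x_i - ∂f_i/∂x_j) dx_i ∧ dx_j. Under the identification (dy ∧ dz, dz ∧ dx, dx ∧ dy) ↔ (e_x, e_y, e_z), the coefficients are exactly the components of curl F. Compute:
  ∂R/∂y - ∂Q/∂z = (-4*y - z) - (0) = -4*y - z
  ∂P/∂z - ∂R/∂x = (-x) - (0) = -x
  ∂Q/∂x - ∂P/∂y = (6*x) - (-2) = 6*x + 2.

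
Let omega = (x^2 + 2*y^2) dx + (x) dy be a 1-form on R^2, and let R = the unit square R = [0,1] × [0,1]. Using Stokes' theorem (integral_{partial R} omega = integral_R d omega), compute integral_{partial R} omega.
integral_(partial R) omega = -1

Stokes: integral_partial_R omega = integral_R d omega with d omega = (∂Q/∂x - ∂P/∂y) dx ∧ dy.
  ∂Q/∂x = 1
  ∂P/∂y = 4*y
  integrand = ∂Q/∂x - ∂P/∂y = 1 - 4*y.
Integrating over R: integral_0^1 integral_0^1 (1 - 4*y) dx dy = -1.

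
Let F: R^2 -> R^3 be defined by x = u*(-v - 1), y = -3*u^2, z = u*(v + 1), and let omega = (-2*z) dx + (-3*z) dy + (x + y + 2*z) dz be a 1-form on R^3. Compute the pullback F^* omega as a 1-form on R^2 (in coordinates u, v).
F^* omega = (3*u*(5*u*v + 5*u + v^2 + 2*v + 1)) du + (3*u^2*(-u + v + 1)) dv

Using F^*(f dg) = (f ∘ F) d(g ∘ F), substitute each coordinate x_i by F_i(u, v) in f_i, and replace dx_i by d F_i = (∂F_i/∂u) du + (∂F_i/∂v) dv.
  For the x component: f_1(F) = 2*u*(-v - 1); d F_1 = (-v - 1) du + (-u) dv
  For the y component: f_2(F) = 3*u*(-v - 1); d F_2 = (-6*u) du + (0) dv
  For the z component: f_3(F) = u*(-3*u + v + 1); d F_3 = (v + 1) du + (u) dv
Combining and collecting du, dv coefficients:
  coeff of du: 3*u*(5*u*v + 5*u + v^2 + 2*v + 1)
  coeff of dv: 3*u^2*(-u + v + 1)
F^* omega = (3*u*(5*u*v + 5*u + v^2 + 2*v + 1)) du + (3*u^2*(-u + v + 1)) dv.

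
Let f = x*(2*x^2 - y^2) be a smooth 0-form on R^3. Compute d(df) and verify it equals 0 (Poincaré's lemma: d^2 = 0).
d(df) = 0

Step 1: df = sum_i (∂f/∂x_i) dx_i = (6*x^2 - y^2) dx + (-2*x*y) dy + (0) dz.
Step 2: Apply d again. Using the 1-form formula, the coefficient of dx ∧ dy in d(df) is ∂^2 f/∂x ∂y - ∂^2 f/∂y ∂x = (-2*y) - (-2*y) = 0 (equality of mixed partials for smooth f).
Similarly for dx ∧ dz and dy ∧ dz — all coefficients vanish. So d(df) = 0.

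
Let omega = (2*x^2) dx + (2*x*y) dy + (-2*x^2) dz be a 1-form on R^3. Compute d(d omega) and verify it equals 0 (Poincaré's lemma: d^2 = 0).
d(d omega) = 0

Step 1: d omega = sum_{i<j} (∂f_j/∂x_i - ∂f_i/∂x_j) dx_i ∧ dx_j:
  coeff of dx ∧ dy: 2*y
  coeff of dx ∧ dz: -4*x
  coeff of dy ∧ dz: 0
Step 2: Apply d again to each 2-form coefficient. The only possible 3-form in R^3 is dx ∧ dy ∧ dz, with coefficient
  ∂(coeff of dy∧dz)/∂x - ∂(coeff of dx∧dz)/∂y + ∂(coeff of dx∧dy)/∂z
  = ∂/∂x (0) - ∂/∂y (-4*x) + ∂/∂z (2*y).
Each of these terms simplifies to sums of mixed partials that cancel in pairs. The result is 0 (by equality of mixed partials for smooth functions — Schwarz / Clairaut).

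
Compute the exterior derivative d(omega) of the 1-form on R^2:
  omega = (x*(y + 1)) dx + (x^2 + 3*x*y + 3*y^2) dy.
d(omega) = (x + 3*y) dx ∧ dy

For a 1-form omega = sum_i f_i dx_i, the exterior derivative is
  d(omega) = sum_{i < j} (∂f_j/∂x_i - ∂f_i/∂x_j) dx_i ∧ dx_j.
  coefficient of dx ∧ dy: ∂f_2/∂x - ∂f_1/∂y = ∂(x^2 + 3*x*y + 3*y^2)/∂x - ∂(x*(y + 1))/∂y = x + 3*y
Assembling: d(omega) = (x + 3*y) dx ∧ dy.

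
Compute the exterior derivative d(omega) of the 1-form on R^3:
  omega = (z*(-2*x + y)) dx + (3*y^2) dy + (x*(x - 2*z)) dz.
d(omega) = (-z) dx ∧ dy + (4*x - y - 2*z) dx ∧ dz

For a 1-form omega = sum_i f_i dx_i, the exterior derivative is
  d(omega) = sum_{i < j} (∂f_j/∂x_i - ∂f_i/∂x_j) dx_i ∧ dx_j.
  coefficient of dx ∧ dy: ∂f_2/∂x - ∂f_1/∂y = ∂(3*y^2)/∂x - ∂(z*(-2*x + y))/∂y = -z
  coefficient of dx ∧ dz: ∂f_3/∂x - ∂f_1/∂z = ∂(x*(x - 2*z))/∂x - ∂(z*(-2*x + y))/∂z = 4*x - y - 2*z
Assembling: d(omega) = (-z) dx ∧ dy + (4*x - y - 2*z) dx ∧ dz.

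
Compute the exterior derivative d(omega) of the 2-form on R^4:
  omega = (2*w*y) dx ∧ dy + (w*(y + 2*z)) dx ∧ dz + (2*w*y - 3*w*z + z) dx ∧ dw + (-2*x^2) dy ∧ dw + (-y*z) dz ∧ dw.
d(omega) = (-2*w - 4*x + 2*y) dx ∧ dy ∧ dw + (-w) dx ∧ dy ∧ dz + (3*w + y + 2*z - 1) dx ∧ dz ∧ dw + (-z) dy ∧ dz ∧ dw

For a 2-form omega = sum_{i<j} g_{ij} dx_i ∧ dx_j, the exterior derivative is
  d(omega) = sum_{i<j} d(g_{ij}) ∧ dx_i ∧ dx_j = sum_{i<j, k} (∂g_{ij}/∂x_k) dx_k ∧ dx_i ∧ dx_j.
Expand each term, using dx_k ∧ dx_i ∧ dx_j = sgn(permutation) dx_{(a)} ∧ dx_{(b)} ∧ dx_{(c)} with (a < b < c) sorted:
  d(2*w*y) includes (∂/∂w)(2*w*y) dw = (2*y) dw, which multiplied by dx ∧ dy gives (2*y) dx ∧ dy ∧ dw
  d(w*(y + 2*z)) includes (∂/∂y)(w*(y + 2*z)) dy = (w) dy, which multiplied by dx ∧ dz gives (-w) dx ∧ dy ∧ dz
  d(w*(y + 2*z)) includes (∂/∂w)(w*(y + 2*z)) dw = (y + 2*z) dw, which multiplied by dx ∧ dz gives (y + 2*z) dx ∧ dz ∧ dw
  d(2*w*y - 3*w*z + z) includes (∂/∂y)(2*w*y - 3*w*z + z) dy = (2*w) dy, which multiplied by dx ∧ dw gives (-2*w) dx ∧ dy ∧ dw
  d(2*w*y - 3*w*z + z) includes (∂/∂z)(2*w*y - 3*w*z + z) dz = (1 - 3*w) dz, which multiplied by dx ∧ dw gives (3*w - 1) dx ∧ dz ∧ dw
  d(-2*x^2) includes (∂/∂x)(-2*x^2) dx = (-4*x) dx, which multiplied by dy ∧ dw gives (-4*x) dx ∧ dy ∧ dw
  d(-y*z) includes (∂/∂y)(-y*z) dy = (-z) dy, which multiplied by dz ∧ dw gives (-z) dy ∧ dz ∧ dw
Collecting like 3-forms: d(omega) = (-2*w - 4*x + 2*y) dx ∧ dy ∧ dw + (-w) dx ∧ dy ∧ dz + (3*w + y + 2*z - 1) dx ∧ dz ∧ dw + (-z) dy ∧ dz ∧ dw.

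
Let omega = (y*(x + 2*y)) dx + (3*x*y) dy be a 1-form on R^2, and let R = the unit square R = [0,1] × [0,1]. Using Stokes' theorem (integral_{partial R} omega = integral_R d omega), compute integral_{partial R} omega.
integral_(partial R) omega = -1

Stokes: integral_partial_R omega = integral_R d omega with d omega = (∂Q/∂x - ∂P/∂y) dx ∧ dy.
  ∂Q/∂x = 3*y
  ∂P/∂y = x + 4*y
  integrand = ∂Q/∂x - ∂P/∂y = -x - y.
Integrating over R: integral_0^1 integral_0^1 (-x - y) dx dy = -1.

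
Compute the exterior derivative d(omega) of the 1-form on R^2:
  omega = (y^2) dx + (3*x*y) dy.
d(omega) = (y) dx ∧ dy

For a 1-form omega = sum_i f_i dx_i, the exterior derivative is
  d(omega) = sum_{i < j} (∂f_j/∂x_i - ∂f_i/∂x_j) dx_i ∧ dx_j.
  coefficient of dx ∧ dy: ∂f_2/∂x - ∂f_1/∂y = ∂(3*x*y)/∂x - ∂(y^2)/∂y = y
Assembling: d(omega) = (y) dx ∧ dy.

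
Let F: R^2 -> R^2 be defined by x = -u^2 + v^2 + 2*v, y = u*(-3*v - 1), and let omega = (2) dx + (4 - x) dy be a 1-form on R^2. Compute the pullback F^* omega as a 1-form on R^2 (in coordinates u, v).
F^* omega = (-3*u^2*v - u^2 - 4*u + 3*v^3 + 7*v^2 - 10*v - 4) du + (-3*u^3 + 3*u*v^2 + 6*u*v - 12*u + 4*v + 4) dv

Using F^*(f dg) = (f ∘ F) d(g ∘ F), substitute each coordinate x_i by F_i(u, v) in f_i, and replace dx_i by d F_i = (∂F_i/∂u) du + (∂F_i/∂v) dv.
  For the x component: f_1(F) = 2; d F_1 = (-2*u) du + (2*v + 2) dv
  For the y component: f_2(F) = u^2 - v^2 - 2*v + 4; d F_2 = (-3*v - 1) du + (-3*u) dv
Combining and collecting du, dv coefficients:
  coeff of du: -3*u^2*v - u^2 - 4*u + 3*v^3 + 7*v^2 - 10*v - 4
  coeff of dv: -3*u^3 + 3*u*v^2 + 6*u*v - 12*u + 4*v + 4
F^* omega = (-3*u^2*v - u^2 - 4*u + 3*v^3 + 7*v^2 - 10*v - 4) du + (-3*u^3 + 3*u*v^2 + 6*u*v - 12*u + 4*v + 4) dv.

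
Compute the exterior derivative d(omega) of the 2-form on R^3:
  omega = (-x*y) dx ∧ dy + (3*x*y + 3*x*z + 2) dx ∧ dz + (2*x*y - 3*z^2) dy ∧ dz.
d(omega) = (-3*x + 2*y) dx ∧ dy ∧ dz

For a 2-form omega = sum_{i<j} g_{ij} dx_i ∧ dx_j, the exterior derivative is
  d(omega) = sum_{i<j} d(g_{ij}) ∧ dx_i ∧ dx_j = sum_{i<j, k} (∂g_{ij}/∂x_k) dx_k ∧ dx_i ∧ dx_j.
Expand each term, using dx_k ∧ dx_i ∧ dx_j = sgn(permutation) dx_{(a)} ∧ dx_{(b)} ∧ dx_{(c)} with (a < b < c) sorted:
  d(3*x*y + 3*x*z + 2) includes (∂/∂y)(3*x*y + 3*x*z + 2) dy = (3*x) dy, which multiplied by dx ∧ dz gives (-3*x) dx ∧ dy ∧ dz
  d(2*x*y - 3*z^2) includes (∂/∂x)(2*x*y - 3*z^2) dx = (2*y) dx, which multiplied by dy ∧ dz gives (2*y) dx ∧ dy ∧ dz
Collecting like 3-forms: d(omega) = (-3*x + 2*y) dx ∧ dy ∧ dz.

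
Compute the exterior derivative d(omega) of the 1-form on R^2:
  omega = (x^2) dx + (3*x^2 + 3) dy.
d(omega) = (6*x) dx ∧ dy

For a 1-form omega = sum_i f_i dx_i, the exterior derivative is
  d(omega) = sum_{i < j} (∂f_j/∂x_i - ∂f_i/∂x_j) dx_i ∧ dx_j.
  coefficient of dx ∧ dy: ∂f_2/∂x - ∂f_1/∂y = ∂(3*x^2 + 3)/∂x - ∂(x^2)/∂y = 6*x
Assembling: d(omega) = (6*x) dx ∧ dy.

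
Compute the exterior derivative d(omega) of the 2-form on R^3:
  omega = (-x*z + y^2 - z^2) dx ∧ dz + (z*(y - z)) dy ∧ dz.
d(omega) = (-2*y) dx ∧ dy ∧ dz

For a 2-form omega = sum_{i<j} g_{ij} dx_i ∧ dx_j, the exterior derivative is
  d(omega) = sum_{i<j} d(g_{ij}) ∧ dx_i ∧ dx_j = sum_{i<j, k} (∂g_{ij}/∂x_k) dx_k ∧ dx_i ∧ dx_j.
Expand each term, using dx_k ∧ dx_i ∧ dx_j = sgn(permutation) dx_{(a)} ∧ dx_{(b)} ∧ dx_{(c)} with (a < b < c) sorted:
  d(-x*z + y^2 - z^2) includes (∂/∂y)(-x*z + y^2 - z^2) dy = (2*y) dy, which multiplied by dx ∧ dz gives (-2*y) dx ∧ dy ∧ dz
Collecting like 3-forms: d(omega) = (-2*y) dx ∧ dy ∧ dz.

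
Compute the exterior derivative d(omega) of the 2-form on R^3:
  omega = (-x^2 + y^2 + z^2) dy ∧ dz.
d(omega) = (-2*x) dx ∧ dy ∧ dz

For a 2-form omega = sum_{i<j} g_{ij} dx_i ∧ dx_j, the exterior derivative is
  d(omega) = sum_{i<j} d(g_{ij}) ∧ dx_i ∧ dx_j = sum_{i<j, k} (∂g_{ij}/∂x_k) dx_k ∧ dx_i ∧ dx_j.
Expand each term, using dx_k ∧ dx_i ∧ dx_j = sgn(permutation) dx_{(a)} ∧ dx_{(b)} ∧ dx_{(c)} with (a < b < c) sorted:
  d(-x^2 + y^2 + z^2) includes (∂/∂x)(-x^2 + y^2 + z^2) dx = (-2*x) dx, which multiplied by dy ∧ dz gives (-2*x) dx ∧ dy ∧ dz
Collecting like 3-forms: d(omega) = (-2*x) dx ∧ dy ∧ dz.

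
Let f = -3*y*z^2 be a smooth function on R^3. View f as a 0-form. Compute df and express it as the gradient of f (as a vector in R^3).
df = (0) dx + (-3*z^2) dy + (-6*y*z) dz; grad f = (0, -3*z^2, -6*y*z)

For a 0-form f, d f = (∂f/∂x) dx + (∂f/∂y) dy + (∂f/∂z) dz. The components of the vector representation are exactly the entries of grad f in Cartesian coordinates:
  ∂f/∂x = 0
  ∂f/∂y = -3*z^2
  ∂f/∂z = -6*y*z.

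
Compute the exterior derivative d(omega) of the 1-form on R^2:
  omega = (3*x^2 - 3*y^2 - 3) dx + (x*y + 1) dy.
d(omega) = (7*y) dx ∧ dy

For a 1-form omega = sum_i f_i dx_i, the exterior derivative is
  d(omega) = sum_{i < j} (∂f_j/∂x_i - ∂f_i/∂x_j) dx_i ∧ dx_j.
  coefficient of dx ∧ dy: ∂f_2/∂x - ∂f_1/∂y = ∂(x*y + 1)/∂x - ∂(3*x^2 - 3*y^2 - 3)/∂y = 7*y
Assembling: d(omega) = (7*y) dx ∧ dy.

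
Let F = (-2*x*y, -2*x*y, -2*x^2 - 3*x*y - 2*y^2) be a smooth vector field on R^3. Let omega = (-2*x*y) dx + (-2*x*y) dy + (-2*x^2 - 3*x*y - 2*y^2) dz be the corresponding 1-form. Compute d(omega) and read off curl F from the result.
d(omega) = (-3*x - 4*y) dy ∧ dz + (4*x + 3*y) dz ∧ dx + (2*x - 2*y) dx ∧ dy; curl F = (-3*x - 4*y, 4*x + 3*y, 2*x - 2*y)

d omega = sum_{i<j} (∂f_j/∂x_i - ∂f_i/∂x_j) dx_i ∧ dx_j. Under the identification (dy ∧ dz, dz ∧ dx, dx ∧ dy) ↔ (e_x, e_y, e_z), the coefficients are exactly the components of curl F. Compute:
  ∂R/∂y - ∂Q/∂z = (-3*x - 4*y) - (0) = -3*x - 4*y
  ∂P/∂z - ∂R/∂x = (0) - (-4*x - 3*y) = 4*x + 3*y
  ∂Q/∂x - ∂P/∂y = (-2*y) - (-2*x) = 2*x - 2*y.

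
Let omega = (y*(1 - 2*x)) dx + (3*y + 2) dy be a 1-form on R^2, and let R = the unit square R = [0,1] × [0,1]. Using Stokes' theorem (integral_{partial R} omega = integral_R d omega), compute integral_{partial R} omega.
integral_(partial R) omega = 0

Stokes: integral_partial_R omega = integral_R d omega with d omega = (∂Q/∂x - ∂P/∂y) dx ∧ dy.
  ∂Q/∂x = 0
  ∂P/∂y = 1 - 2*x
  integrand = ∂Q/∂x - ∂P/∂y = 2*x - 1.
Integrating over R: integral_0^1 integral_0^1 (2*x - 1) dx dy = 0.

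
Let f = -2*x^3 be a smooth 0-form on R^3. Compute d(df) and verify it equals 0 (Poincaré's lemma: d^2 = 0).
d(df) = 0

Step 1: df = sum_i (∂f/∂x_i) dx_i = (-6*x^2) dx + (0) dy + (0) dz.
Step 2: Apply d again. Using the 1-form formula, the coefficient of dx ∧ dy in d(df) is ∂^2 f/∂x ∂y - ∂^2 f/∂y ∂x = (0) - (0) = 0 (equality of mixed partials for smooth f).
Similarly for dx ∧ dz and dy ∧ dz — all coefficients vanish. So d(df) = 0.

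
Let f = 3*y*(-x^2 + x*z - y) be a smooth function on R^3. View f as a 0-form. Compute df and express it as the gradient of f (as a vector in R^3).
df = (3*y*(-2*x + z)) dx + (-3*x^2 + 3*x*z - 6*y) dy + (3*x*y) dz; grad f = (3*y*(-2*x + z), -3*x^2 + 3*x*z - 6*y, 3*x*y)

For a 0-form f, d f = (∂f/∂x) dx + (∂f/∂y) dy + (∂f/∂z) dz. The components of the vector representation are exactly the entries of grad f in Cartesian coordinates:
  ∂f/∂x = 3*y*(-2*x + z)
  ∂f/∂y = -3*x^2 + 3*x*z - 6*y
  ∂f/∂z = 3*x*y.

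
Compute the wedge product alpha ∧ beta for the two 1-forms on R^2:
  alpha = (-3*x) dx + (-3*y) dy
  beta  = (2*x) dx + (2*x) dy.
alpha ∧ beta = (6*x*(-x + y)) dx ∧ dy

Distribute the wedge, using dx_i ∧ dx_j = -dx_j ∧ dx_i and dx_i ∧ dx_i = 0. For each pair (i, j) with i < j, the coefficient of dx_i ∧ dx_j in alpha ∧ beta is (alpha_i * beta_j - alpha_j * beta_i). Collecting: alpha ∧ beta = (6*x*(-x + y)) dx ∧ dy.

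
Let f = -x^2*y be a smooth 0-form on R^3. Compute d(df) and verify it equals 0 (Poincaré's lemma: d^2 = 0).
d(df) = 0

Step 1: df = sum_i (∂f/∂x_i) dx_i = (-2*x*y) dx + (-x^2) dy + (0) dz.
Step 2: Apply d again. Using the 1-form formula, the coefficient of dx ∧ dy in d(df) is ∂^2 f/∂x ∂y - ∂^2 f/∂y ∂x = (-2*x) - (-2*x) = 0 (equality of mixed partials for smooth f).
Similarly for dx ∧ dz and dy ∧ dz — all coefficients vanish. So d(df) = 0.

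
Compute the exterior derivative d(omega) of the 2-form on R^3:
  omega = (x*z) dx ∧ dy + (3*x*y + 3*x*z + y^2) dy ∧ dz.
d(omega) = (x + 3*y + 3*z) dx ∧ dy ∧ dz

For a 2-form omega = sum_{i<j} g_{ij} dx_i ∧ dx_j, the exterior derivative is
  d(omega) = sum_{i<j} d(g_{ij}) ∧ dx_i ∧ dx_j = sum_{i<j, k} (∂g_{ij}/∂x_k) dx_k ∧ dx_i ∧ dx_j.
Expand each term, using dx_k ∧ dx_i ∧ dx_j = sgn(permutation) dx_{(a)} ∧ dx_{(b)} ∧ dx_{(c)} with (a < b < c) sorted:
  d(x*z) includes (∂/∂z)(x*z) dz = (x) dz, which multiplied by dx ∧ dy gives (x) dx ∧ dy ∧ dz
  d(3*x*y + 3*x*z + y^2) includes (∂/∂x)(3*x*y + 3*x*z + y^2) dx = (3*y + 3*z) dx, which multiplied by dy ∧ dz gives (3*y + 3*z) dx ∧ dy ∧ dz
Collecting like 3-forms: d(omega) = (x + 3*y + 3*z) dx ∧ dy ∧ dz.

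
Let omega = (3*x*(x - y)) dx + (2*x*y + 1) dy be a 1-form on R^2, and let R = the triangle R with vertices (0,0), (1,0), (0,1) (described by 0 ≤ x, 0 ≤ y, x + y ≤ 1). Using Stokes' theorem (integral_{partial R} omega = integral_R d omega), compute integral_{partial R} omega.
integral_(partial R) omega = 5/6

Stokes: integral_partial_R omega = integral_R d omega with d omega = (∂Q/∂x - ∂P/∂y) dx ∧ dy.
  ∂Q/∂x = 2*y
  ∂P/∂y = -3*x
  integrand = ∂Q/∂x - ∂P/∂y = 3*x + 2*y.
Integrating over R: integral_0^1 integral_0^{1-x} (3*x + 2*y) dy dx = 5/6.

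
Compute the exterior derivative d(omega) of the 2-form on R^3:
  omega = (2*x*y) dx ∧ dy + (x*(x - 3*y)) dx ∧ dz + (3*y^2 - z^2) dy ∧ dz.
d(omega) = (3*x) dx ∧ dy ∧ dz

For a 2-form omega = sum_{i<j} g_{ij} dx_i ∧ dx_j, the exterior derivative is
  d(omega) = sum_{i<j} d(g_{ij}) ∧ dx_i ∧ dx_j = sum_{i<j, k} (∂g_{ij}/∂x_k) dx_k ∧ dx_i ∧ dx_j.
Expand each term, using dx_k ∧ dx_i ∧ dx_j = sgn(permutation) dx_{(a)} ∧ dx_{(b)} ∧ dx_{(c)} with (a < b < c) sorted:
  d(x*(x - 3*y)) includes (∂/∂y)(x*(x - 3*y)) dy = (-3*x) dy, which multiplied by dx ∧ dz gives (3*x) dx ∧ dy ∧ dz
Collecting like 3-forms: d(omega) = (3*x) dx ∧ dy ∧ dz.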